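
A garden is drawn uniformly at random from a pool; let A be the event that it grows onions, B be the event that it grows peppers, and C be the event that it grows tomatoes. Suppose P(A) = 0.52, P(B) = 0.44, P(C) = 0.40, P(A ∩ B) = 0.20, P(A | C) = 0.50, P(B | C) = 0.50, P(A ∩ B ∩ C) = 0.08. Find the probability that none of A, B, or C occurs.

P(A ∩ C) = P(C)·P(A|C) = 0.40 × 0.50 = 0.20
P(B ∩ C) = P(C)·P(B|C) = 0.40 × 0.50 = 0.20
P(A ∪ B ∪ C) = 0.52 + 0.44 + 0.40 − 0.20 − 0.20 − 0.20 + 0.08 = 0.84
P(none) = 1 − 0.84 = 0.16

0.16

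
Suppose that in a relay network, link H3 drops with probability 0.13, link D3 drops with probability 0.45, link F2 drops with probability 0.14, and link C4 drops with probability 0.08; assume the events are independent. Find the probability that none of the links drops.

0.3785892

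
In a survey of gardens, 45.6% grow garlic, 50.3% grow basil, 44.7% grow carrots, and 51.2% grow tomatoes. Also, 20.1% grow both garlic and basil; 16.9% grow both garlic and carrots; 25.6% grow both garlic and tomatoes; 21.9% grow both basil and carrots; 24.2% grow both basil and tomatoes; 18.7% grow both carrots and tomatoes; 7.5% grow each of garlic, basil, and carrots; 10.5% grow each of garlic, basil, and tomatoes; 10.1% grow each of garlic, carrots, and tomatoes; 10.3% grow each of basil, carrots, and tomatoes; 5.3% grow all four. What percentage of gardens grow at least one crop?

97.5%

P(≥1) = 45.6 + 50.3 + 44.7 + 51.2 − 20.1 − 16.9 − 25.6 − 21.9 − 24.2 − 18.7 + 7.5 + 10.5 + 10.1 + 10.3 − 5.3 = 97.5%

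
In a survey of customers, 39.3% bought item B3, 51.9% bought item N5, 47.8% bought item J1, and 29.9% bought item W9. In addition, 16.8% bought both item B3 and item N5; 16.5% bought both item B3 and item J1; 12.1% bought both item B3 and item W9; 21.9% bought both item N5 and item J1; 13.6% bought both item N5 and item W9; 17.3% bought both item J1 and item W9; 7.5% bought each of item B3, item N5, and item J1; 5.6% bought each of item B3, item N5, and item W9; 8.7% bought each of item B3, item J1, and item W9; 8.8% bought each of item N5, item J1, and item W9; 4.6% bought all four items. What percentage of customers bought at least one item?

P(union) = 39.3 + 51.9 + 47.8 + 29.9 − 16.8 − 16.5 − 12.1 − 21.9 − 13.6 − 17.3 + 7.5 + 5.6 + 8.7 + 8.8 − 4.6 = 96.7%

96.7%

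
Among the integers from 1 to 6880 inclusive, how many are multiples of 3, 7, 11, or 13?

2293 + 982 + 625 + 529 − 327 − 208 − 176 − 89 − 75 − 48 + 29 + 25 + 16 + 6 − 2 = 3580

3580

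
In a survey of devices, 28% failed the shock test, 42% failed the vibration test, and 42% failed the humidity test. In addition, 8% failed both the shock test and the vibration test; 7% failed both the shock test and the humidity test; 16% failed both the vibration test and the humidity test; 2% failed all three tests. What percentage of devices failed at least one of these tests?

P(≥1) = 28 + 42 + 42 − 8 − 7 − 16 + 2 = 83%

83%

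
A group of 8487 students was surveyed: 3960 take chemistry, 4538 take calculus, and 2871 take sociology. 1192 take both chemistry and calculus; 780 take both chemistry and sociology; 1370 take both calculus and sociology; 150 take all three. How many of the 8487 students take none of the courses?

Using inclusion–exclusion:
N(≥1) = 3960 + 4538 + 2871 − 1192 − 780 − 1370 + 150 = 8177
None: 8487 − 8177 = 310

310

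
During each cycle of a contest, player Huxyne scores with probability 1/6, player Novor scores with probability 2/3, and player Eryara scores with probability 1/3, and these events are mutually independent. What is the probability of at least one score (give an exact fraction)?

22/27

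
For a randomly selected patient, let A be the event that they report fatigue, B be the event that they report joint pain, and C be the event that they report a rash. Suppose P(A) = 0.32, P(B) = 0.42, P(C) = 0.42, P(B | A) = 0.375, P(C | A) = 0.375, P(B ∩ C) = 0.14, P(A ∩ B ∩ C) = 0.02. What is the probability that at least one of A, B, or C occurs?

0.80

P(A ∩ B) = P(A)·P(B|A) = 0.32 × 0.375 = 0.12
P(A ∩ C) = P(A)·P(C|A) = 0.32 × 0.375 = 0.12
By inclusion–exclusion:
P(A ∪ B ∪ C) = 0.32 + 0.42 + 0.42 − 0.12 − 0.12 − 0.14 + 0.02 = 0.80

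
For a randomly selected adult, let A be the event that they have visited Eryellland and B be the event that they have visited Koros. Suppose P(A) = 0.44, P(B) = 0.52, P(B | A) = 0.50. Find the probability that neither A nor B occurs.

0.26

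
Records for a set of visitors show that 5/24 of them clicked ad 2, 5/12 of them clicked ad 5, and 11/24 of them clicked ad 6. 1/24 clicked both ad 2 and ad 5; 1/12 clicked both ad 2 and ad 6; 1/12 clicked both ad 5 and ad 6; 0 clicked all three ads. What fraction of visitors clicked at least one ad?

7/8

By inclusion-exclusion,
P(at least one) = 5/24 + 5/12 + 11/24 − 1/24 − 1/12 − 1/12 + 0 = 7/8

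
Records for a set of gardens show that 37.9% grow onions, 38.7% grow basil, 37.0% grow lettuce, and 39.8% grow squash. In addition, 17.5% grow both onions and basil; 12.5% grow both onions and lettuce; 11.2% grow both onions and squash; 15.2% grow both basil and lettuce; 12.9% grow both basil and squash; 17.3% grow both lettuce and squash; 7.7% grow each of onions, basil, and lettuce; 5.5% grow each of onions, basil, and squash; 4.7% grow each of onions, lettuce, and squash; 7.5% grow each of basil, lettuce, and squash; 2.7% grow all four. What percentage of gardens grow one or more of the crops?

By inclusion-exclusion,
P(≥1) = 37.9 + 38.7 + 37.0 + 39.8 − 17.5 − 12.5 − 11.2 − 15.2 − 12.9 − 17.3 + 7.7 + 5.5 + 4.7 + 7.5 − 2.7 = 89.5%

89.5%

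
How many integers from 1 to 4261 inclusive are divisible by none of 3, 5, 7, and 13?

1799

By inclusion–exclusion:
⌊4261/3⌋ + ⌊4261/5⌋ + ⌊4261/7⌋ + ⌊4261/13⌋ − ⌊4261/15⌋ − ⌊4261/21⌋ − ⌊4261/39⌋ − ⌊4261/35⌋ − ⌊4261/65⌋ − ⌊4261/91⌋ + ⌊4261/105⌋ + ⌊4261/195⌋ + ⌊4261/273⌋ + ⌊4261/455⌋ − ⌊4261/1365⌋ = 1420 + 852 + 608 + 327 − 284 − 202 − 109 − 121 − 65 − 46 + 40 + 21 + 15 + 9 − 3 = 2462
4261 − 2462 = 1799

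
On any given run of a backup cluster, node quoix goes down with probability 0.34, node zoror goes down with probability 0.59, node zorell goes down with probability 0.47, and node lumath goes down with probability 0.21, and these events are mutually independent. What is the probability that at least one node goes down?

0.88669978

P(none) = (1 − 0.34) × (1 − 0.59) × (1 − 0.47) × (1 − 0.21) = 0.66 × 0.41 × 0.53 × 0.79 = 0.11330022
P(at least one) = 1 − 0.11330022 = 0.88669978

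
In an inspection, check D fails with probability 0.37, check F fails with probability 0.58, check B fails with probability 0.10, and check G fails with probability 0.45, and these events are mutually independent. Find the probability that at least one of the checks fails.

0.869023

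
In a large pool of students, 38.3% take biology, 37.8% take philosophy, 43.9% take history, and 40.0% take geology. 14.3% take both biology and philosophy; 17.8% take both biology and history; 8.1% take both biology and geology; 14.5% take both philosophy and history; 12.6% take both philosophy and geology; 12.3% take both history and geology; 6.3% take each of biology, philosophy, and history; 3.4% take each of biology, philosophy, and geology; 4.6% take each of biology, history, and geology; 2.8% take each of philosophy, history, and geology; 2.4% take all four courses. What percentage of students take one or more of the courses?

Inclusion–exclusion gives
P(at least one) = 38.3 + 37.8 + 43.9 + 40.0 − 14.3 − 17.8 − 8.1 − 14.5 − 12.6 − 12.3 + 6.3 + 3.4 + 4.6 + 2.8 − 2.4 = 95.1%

95.1%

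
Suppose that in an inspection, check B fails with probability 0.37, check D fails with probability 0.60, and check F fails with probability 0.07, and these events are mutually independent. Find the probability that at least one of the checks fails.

0.76564

P(none) = (1 − 0.37) × (1 − 0.60) × (1 − 0.07) = 0.63 × 0.40 × 0.93 = 0.23436
P(at least one) = 1 − 0.23436 = 0.76564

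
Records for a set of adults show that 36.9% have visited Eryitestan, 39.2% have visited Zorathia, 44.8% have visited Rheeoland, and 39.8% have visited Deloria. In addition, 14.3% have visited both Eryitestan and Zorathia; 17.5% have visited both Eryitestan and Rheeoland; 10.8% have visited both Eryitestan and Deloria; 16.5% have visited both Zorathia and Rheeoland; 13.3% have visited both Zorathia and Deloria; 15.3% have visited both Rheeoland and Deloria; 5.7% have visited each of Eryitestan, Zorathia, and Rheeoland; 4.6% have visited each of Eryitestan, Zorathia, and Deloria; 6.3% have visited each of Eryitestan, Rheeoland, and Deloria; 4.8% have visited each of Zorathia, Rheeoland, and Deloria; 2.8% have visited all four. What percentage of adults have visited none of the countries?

Apply inclusion-exclusion:
P(union) = 36.9 + 39.2 + 44.8 + 39.8 − 14.3 − 17.5 − 10.8 − 16.5 − 13.3 − 15.3 + 5.7 + 4.6 + 6.3 + 4.8 − 2.8 = 91.6%
P(none) = 100% − 91.6% = 8.4%

8.4%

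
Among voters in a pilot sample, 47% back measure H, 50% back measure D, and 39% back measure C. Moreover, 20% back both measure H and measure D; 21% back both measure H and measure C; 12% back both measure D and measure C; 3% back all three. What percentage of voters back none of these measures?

14%

P(at least one) = 47 + 50 + 39 − 20 − 21 − 12 + 3 = 86%
P(none) = 100% − 86% = 14%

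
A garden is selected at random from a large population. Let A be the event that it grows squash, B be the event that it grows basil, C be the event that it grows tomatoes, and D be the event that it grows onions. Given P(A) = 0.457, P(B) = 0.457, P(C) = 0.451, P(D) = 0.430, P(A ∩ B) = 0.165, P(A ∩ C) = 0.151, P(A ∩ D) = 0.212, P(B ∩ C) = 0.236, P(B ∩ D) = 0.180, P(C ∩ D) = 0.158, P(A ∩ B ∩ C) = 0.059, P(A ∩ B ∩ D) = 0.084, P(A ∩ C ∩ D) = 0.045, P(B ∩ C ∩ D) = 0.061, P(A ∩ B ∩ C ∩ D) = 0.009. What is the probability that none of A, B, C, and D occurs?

By inclusion-exclusion,
P(A ∪ B ∪ C ∪ D) = 0.457 + 0.457 + 0.451 + 0.430 − 0.165 − 0.151 − 0.212 − 0.236 − 0.180 − 0.158 + 0.059 + 0.084 + 0.045 + 0.061 − 0.009 = 0.933
P(none) = 1 − 0.933 = 0.067

0.067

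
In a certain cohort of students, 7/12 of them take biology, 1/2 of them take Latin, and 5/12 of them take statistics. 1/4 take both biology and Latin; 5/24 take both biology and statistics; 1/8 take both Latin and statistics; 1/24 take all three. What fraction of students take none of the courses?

P(at least one) = 7/12 + 1/2 + 5/12 − 1/4 − 5/24 − 1/8 + 1/24 = 23/24
P(none) = 1 − 23/24 = 1/24

1/24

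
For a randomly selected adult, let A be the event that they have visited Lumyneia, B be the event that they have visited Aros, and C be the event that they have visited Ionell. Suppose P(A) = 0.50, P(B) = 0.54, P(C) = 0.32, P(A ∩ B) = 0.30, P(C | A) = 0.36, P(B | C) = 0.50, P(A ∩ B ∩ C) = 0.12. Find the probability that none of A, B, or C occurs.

0.16

P(A ∩ C) = P(A)·P(C|A) = 0.50 × 0.36 = 0.18
P(B ∩ C) = P(C)·P(B|C) = 0.32 × 0.50 = 0.16
By inclusion-exclusion,
P(A ∪ B ∪ C) = 0.50 + 0.54 + 0.32 − 0.30 − 0.18 − 0.16 + 0.12 = 0.84
P(none) = 1 − 0.84 = 0.16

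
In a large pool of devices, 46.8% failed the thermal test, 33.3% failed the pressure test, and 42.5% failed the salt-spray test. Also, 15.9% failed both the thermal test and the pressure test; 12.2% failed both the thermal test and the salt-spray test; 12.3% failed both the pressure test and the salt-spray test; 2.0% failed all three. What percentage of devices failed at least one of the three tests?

84.2%

By inclusion–exclusion:
P(≥1) = 46.8 + 33.3 + 42.5 − 15.9 − 12.2 − 12.3 + 2.0 = 84.2%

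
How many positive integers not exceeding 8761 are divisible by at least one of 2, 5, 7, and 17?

Inclusion–exclusion gives
4380 + 1752 + 1251 + 515 − 876 − 625 − 257 − 250 − 103 − 73 + 125 + 51 + 36 + 14 − 7 = 5933

5933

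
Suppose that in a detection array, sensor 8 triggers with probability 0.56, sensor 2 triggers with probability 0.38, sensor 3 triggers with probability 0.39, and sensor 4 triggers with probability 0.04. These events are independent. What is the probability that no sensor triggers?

0.15975168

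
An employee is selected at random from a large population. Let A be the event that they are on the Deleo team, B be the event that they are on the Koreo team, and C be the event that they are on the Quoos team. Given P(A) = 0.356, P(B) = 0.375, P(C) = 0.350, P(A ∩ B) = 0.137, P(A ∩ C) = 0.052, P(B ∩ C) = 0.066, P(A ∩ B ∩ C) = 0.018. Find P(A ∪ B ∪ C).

P(A ∪ B ∪ C) = 0.356 + 0.375 + 0.350 − 0.137 − 0.052 − 0.066 + 0.018 = 0.844

0.844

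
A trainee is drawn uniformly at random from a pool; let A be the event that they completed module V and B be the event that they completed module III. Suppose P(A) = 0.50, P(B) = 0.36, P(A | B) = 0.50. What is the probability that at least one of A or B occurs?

P(A ∩ B) = P(B)·P(A|B) = 0.36 × 0.50 = 0.18
P(A ∪ B) = 0.50 + 0.36 − 0.18 = 0.68

0.68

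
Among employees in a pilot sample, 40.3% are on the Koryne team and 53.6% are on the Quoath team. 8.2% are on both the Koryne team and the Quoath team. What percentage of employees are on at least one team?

By inclusion-exclusion,
P(≥1) = 40.3 + 53.6 − 8.2 = 85.7%

85.7%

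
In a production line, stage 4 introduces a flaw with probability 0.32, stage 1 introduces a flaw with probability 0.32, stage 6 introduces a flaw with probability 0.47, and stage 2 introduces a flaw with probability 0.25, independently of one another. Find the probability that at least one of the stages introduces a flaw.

0.816196

P(none) = (1 − 0.32) × (1 − 0.32) × (1 − 0.47) × (1 − 0.25) = 0.68 × 0.68 × 0.53 × 0.75 = 0.183804
P(at least one) = 1 − 0.183804 = 0.816196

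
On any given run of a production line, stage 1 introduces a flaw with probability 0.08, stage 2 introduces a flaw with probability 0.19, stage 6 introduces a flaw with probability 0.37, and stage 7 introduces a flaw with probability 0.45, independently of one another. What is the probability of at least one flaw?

0.7417882

Independence gives P(none) = ∏(1 − pᵢ).
P(none) = (1 − 0.08) × (1 − 0.19) × (1 − 0.37) × (1 − 0.45) = 0.92 × 0.81 × 0.63 × 0.55 = 0.2582118
P(at least one) = 1 − 0.2582118 = 0.7417882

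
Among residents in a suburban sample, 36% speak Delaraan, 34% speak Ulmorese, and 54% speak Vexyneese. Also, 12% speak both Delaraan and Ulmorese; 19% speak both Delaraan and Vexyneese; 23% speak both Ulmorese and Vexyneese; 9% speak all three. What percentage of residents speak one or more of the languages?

By inclusion-exclusion,
P(union) = 36 + 34 + 54 − 12 − 19 − 23 + 9 = 79%

79%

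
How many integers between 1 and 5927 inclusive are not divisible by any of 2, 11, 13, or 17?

Apply inclusion-exclusion:
2963 + 538 + 455 + 348 − 269 − 227 − 174 − 41 − 31 − 26 + 20 + 15 + 13 + 2 − 1 = 3585
5927 − 3585 = 2342

2342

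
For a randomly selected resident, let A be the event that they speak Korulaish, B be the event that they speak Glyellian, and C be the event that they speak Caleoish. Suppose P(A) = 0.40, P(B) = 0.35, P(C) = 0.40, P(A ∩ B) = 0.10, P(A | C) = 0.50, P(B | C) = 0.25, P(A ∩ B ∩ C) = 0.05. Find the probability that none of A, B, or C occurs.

0.20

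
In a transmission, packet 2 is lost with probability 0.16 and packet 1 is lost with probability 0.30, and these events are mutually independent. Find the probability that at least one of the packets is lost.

P(none) = (1 − 0.16) × (1 − 0.30) = 0.84 × 0.70 = 0.588
P(at least one) = 1 − 0.588 = 0.412

0.412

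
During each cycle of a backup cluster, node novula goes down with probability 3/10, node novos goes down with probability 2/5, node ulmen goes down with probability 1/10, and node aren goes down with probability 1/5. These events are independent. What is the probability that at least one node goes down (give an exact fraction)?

436/625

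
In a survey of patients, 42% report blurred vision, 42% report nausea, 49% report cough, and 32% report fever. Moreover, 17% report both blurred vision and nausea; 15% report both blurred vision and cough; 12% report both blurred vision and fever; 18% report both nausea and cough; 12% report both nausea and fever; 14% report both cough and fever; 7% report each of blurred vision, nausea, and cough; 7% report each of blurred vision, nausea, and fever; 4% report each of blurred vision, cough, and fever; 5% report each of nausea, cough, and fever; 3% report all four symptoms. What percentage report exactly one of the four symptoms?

46%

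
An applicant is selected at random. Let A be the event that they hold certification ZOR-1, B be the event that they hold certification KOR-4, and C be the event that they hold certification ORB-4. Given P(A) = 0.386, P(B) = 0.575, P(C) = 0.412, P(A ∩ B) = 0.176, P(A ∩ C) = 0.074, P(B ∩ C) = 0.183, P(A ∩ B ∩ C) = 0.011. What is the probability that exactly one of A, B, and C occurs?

0.540

P(exactly one) = 0.386 + 0.575 + 0.412 − 2·0.176 − 2·0.074 − 2·0.183 + 3·0.011 = 0.540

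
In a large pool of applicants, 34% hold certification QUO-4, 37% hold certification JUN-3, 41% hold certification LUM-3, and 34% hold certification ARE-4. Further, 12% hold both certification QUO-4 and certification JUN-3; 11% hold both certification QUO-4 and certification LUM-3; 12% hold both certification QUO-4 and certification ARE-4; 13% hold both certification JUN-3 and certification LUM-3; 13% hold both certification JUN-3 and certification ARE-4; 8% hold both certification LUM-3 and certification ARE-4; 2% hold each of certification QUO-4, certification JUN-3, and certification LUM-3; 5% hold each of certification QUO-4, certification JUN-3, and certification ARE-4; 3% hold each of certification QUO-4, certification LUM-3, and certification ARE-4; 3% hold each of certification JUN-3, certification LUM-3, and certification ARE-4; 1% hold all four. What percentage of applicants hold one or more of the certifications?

P(≥1) = 34 + 37 + 41 + 34 − 12 − 11 − 12 − 13 − 13 − 8 + 2 + 5 + 3 + 3 − 1 = 89%

89%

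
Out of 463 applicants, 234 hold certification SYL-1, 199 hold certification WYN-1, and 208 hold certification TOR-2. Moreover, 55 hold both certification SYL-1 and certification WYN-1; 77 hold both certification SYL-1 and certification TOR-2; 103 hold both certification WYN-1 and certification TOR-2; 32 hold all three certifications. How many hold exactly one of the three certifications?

N(exactly one) = 234 + 199 + 208 − 2·55 − 2·77 − 2·103 + 3·32 = 267

267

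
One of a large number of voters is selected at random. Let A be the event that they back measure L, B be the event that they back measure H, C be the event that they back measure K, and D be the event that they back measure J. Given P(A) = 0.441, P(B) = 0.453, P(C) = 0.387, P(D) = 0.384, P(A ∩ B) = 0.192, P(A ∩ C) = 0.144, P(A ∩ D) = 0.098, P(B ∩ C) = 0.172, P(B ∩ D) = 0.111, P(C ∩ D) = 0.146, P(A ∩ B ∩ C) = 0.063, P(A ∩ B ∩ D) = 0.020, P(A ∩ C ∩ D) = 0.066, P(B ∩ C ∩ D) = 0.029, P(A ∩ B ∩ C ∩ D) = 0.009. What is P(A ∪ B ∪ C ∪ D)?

0.971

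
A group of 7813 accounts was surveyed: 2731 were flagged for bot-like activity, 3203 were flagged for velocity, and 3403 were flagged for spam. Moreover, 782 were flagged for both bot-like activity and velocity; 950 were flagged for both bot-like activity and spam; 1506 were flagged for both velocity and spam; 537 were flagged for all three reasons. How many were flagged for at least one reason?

6636

By inclusion–exclusion:
|union| = 2731 + 3203 + 3403 − 782 − 950 − 1506 + 537 = 6636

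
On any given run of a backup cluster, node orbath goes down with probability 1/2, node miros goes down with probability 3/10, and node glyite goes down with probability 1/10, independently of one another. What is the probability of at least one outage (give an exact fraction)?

137/200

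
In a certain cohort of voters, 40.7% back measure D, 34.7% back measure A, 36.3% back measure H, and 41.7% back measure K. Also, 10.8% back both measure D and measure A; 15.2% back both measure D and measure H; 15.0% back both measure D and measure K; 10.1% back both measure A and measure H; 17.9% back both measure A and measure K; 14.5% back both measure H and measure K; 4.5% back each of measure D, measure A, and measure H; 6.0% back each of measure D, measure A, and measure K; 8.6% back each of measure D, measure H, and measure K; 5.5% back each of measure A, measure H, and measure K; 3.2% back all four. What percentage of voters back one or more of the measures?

P(≥1) = 40.7 + 34.7 + 36.3 + 41.7 − 10.8 − 15.2 − 15.0 − 10.1 − 17.9 − 14.5 + 4.5 + 6.0 + 8.6 + 5.5 − 3.2 = 91.3%

91.3%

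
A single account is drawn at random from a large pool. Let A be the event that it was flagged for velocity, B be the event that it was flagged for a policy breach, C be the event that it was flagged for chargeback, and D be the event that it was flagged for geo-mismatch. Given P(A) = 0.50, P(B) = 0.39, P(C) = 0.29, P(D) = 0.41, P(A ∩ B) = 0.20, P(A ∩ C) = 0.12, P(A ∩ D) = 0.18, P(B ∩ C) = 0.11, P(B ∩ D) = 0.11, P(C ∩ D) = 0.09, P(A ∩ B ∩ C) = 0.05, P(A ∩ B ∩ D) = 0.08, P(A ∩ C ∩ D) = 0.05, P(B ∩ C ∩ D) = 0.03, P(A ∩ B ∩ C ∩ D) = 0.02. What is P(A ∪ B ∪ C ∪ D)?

0.97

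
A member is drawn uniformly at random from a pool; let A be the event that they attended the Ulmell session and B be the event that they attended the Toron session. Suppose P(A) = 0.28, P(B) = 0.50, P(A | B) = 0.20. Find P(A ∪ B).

0.68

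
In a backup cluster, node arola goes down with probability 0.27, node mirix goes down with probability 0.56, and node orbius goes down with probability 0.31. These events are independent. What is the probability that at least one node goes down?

Since the events are independent, P(none) is the product of the individual non-occurrence probabilities.
P(none) = (1 − 0.27) × (1 − 0.56) × (1 − 0.31) = 0.73 × 0.44 × 0.69 = 0.221628
P(at least one) = 1 − 0.221628 = 0.778372

0.778372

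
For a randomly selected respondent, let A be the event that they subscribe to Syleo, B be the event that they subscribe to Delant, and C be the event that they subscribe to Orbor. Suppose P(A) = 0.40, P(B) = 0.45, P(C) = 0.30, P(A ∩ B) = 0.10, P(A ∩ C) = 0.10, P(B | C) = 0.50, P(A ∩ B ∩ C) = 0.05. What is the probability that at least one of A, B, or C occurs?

0.85

P(B ∩ C) = P(C)·P(B|C) = 0.30 × 0.50 = 0.15
By inclusion-exclusion,
P(A ∪ B ∪ C) = 0.40 + 0.45 + 0.30 − 0.10 − 0.10 − 0.15 + 0.05 = 0.85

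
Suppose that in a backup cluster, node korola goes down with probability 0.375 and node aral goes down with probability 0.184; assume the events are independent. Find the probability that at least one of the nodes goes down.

Independence gives P(none) = ∏(1 − pᵢ).
P(none) = (1 − 0.375) × (1 − 0.184) = 0.625 × 0.816 = 0.510
P(at least one) = 1 − 0.510 = 0.490

0.490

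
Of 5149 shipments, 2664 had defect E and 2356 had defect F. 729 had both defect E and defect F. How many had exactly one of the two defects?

N(exactly one) = 2664 + 2356 − 2·729 = 3562

3562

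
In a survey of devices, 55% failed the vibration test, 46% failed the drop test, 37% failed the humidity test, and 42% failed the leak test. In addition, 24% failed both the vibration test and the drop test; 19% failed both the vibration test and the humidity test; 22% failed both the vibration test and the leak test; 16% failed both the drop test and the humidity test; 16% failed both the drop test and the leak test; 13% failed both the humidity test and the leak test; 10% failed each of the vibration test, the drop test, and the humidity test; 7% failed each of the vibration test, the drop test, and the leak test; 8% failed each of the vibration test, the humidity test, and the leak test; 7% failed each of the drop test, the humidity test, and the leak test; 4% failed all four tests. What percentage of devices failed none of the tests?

2%

By inclusion–exclusion:
P(≥1) = 55 + 46 + 37 + 42 − 24 − 19 − 22 − 16 − 16 − 13 + 10 + 7 + 8 + 7 − 4 = 98%
P(none) = 100% − 98% = 2%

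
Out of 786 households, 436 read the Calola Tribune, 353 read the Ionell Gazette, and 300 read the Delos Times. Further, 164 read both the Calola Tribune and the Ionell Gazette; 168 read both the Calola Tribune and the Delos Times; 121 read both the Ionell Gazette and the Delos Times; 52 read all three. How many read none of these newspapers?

98

Apply inclusion-exclusion:
|at least one| = 436 + 353 + 300 − 164 − 168 − 121 + 52 = 688
None: 786 − 688 = 98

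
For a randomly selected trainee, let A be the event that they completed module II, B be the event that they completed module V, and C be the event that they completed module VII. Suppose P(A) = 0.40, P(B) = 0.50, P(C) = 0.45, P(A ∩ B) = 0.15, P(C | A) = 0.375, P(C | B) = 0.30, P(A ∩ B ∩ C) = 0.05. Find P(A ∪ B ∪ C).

P(A ∩ C) = P(A)·P(C|A) = 0.40 × 0.375 = 0.15
P(B ∩ C) = P(B)·P(C|B) = 0.50 × 0.30 = 0.15
P(A ∪ B ∪ C) = 0.40 + 0.50 + 0.45 − 0.15 − 0.15 − 0.15 + 0.05 = 0.95

0.95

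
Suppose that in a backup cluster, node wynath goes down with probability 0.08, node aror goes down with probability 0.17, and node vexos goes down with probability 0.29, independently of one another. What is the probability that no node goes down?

0.542156

P(none) = (1 − 0.08) × (1 − 0.17) × (1 − 0.29) = 0.92 × 0.83 × 0.71 = 0.542156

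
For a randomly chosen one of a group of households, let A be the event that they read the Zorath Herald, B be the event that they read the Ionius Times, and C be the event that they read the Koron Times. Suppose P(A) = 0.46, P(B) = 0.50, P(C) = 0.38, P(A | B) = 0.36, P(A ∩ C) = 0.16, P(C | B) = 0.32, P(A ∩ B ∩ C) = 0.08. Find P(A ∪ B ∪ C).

0.92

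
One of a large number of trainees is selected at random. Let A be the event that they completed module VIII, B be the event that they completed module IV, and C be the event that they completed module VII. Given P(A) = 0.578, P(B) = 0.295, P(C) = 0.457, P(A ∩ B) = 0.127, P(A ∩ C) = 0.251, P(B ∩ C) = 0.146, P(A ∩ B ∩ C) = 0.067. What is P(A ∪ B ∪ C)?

0.873

By inclusion-exclusion,
P(A ∪ B ∪ C) = 0.578 + 0.295 + 0.457 − 0.127 − 0.251 − 0.146 + 0.067 = 0.873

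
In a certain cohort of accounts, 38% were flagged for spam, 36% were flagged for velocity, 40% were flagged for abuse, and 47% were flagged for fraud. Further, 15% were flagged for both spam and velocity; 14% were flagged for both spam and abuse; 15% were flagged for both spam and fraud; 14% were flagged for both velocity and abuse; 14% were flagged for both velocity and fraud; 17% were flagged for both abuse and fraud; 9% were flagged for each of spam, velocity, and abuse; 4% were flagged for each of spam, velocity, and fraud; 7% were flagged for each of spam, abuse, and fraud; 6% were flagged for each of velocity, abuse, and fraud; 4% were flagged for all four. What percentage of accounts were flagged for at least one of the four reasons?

94%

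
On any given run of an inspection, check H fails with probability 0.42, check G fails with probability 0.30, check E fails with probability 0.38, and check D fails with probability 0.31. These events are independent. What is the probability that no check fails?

P(none) = (1 − 0.42) × (1 − 0.30) × (1 − 0.38) × (1 − 0.31) = 0.58 × 0.70 × 0.62 × 0.69 = 0.1736868

0.1736868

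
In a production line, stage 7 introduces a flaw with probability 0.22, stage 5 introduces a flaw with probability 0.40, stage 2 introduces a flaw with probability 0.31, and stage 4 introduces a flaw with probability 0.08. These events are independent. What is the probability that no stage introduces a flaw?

Independence gives P(none) = ∏(1 − pᵢ).
P(none) = (1 − 0.22) × (1 − 0.40) × (1 − 0.31) × (1 − 0.08) = 0.78 × 0.60 × 0.69 × 0.92 = 0.2970864

0.2970864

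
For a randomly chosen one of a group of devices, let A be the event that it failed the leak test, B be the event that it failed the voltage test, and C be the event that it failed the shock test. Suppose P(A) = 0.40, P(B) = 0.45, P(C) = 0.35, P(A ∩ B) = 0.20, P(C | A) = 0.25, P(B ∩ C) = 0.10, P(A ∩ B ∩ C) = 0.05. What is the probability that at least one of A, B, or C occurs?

0.85

P(A ∩ C) = P(A)·P(C|A) = 0.40 × 0.25 = 0.10
By inclusion-exclusion,
P(A ∪ B ∪ C) = 0.40 + 0.45 + 0.35 − 0.20 − 0.10 − 0.10 + 0.05 = 0.85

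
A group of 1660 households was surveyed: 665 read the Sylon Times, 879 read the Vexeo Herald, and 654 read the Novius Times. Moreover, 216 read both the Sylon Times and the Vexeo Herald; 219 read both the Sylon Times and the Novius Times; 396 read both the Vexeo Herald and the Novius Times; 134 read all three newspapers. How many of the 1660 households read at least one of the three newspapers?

Using inclusion–exclusion:
N(≥1) = 665 + 879 + 654 − 216 − 219 − 396 + 134 = 1501

1501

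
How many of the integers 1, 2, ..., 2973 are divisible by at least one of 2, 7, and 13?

1796

Inclusion–exclusion gives
floor(2973/2) + floor(2973/7) + floor(2973/13) − floor(2973/14) − floor(2973/26) − floor(2973/91) + floor(2973/182) = 1486 + 424 + 228 − 212 − 114 − 32 + 16 = 1796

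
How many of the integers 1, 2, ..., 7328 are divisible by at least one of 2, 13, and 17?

4145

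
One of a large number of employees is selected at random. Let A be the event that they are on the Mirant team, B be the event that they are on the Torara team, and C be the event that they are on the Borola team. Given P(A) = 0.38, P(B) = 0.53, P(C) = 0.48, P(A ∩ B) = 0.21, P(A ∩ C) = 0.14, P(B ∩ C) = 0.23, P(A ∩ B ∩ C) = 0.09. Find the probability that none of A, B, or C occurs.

P(A ∪ B ∪ C) = 0.38 + 0.53 + 0.48 − 0.21 − 0.14 − 0.23 + 0.09 = 0.90
P(none) = 1 − 0.90 = 0.10

0.10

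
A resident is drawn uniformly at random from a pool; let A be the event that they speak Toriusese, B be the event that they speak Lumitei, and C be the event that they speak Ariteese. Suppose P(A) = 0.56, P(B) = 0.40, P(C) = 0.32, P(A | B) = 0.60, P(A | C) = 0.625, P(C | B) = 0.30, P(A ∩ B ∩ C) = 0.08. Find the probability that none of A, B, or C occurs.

0.20

P(A ∩ B) = P(B)·P(A|B) = 0.40 × 0.60 = 0.24
P(A ∩ C) = P(C)·P(A|C) = 0.32 × 0.625 = 0.20
P(B ∩ C) = P(B)·P(C|B) = 0.40 × 0.30 = 0.12
P(A ∪ B ∪ C) = 0.56 + 0.40 + 0.32 − 0.24 − 0.20 − 0.12 + 0.08 = 0.80
P(none) = 1 − 0.80 = 0.20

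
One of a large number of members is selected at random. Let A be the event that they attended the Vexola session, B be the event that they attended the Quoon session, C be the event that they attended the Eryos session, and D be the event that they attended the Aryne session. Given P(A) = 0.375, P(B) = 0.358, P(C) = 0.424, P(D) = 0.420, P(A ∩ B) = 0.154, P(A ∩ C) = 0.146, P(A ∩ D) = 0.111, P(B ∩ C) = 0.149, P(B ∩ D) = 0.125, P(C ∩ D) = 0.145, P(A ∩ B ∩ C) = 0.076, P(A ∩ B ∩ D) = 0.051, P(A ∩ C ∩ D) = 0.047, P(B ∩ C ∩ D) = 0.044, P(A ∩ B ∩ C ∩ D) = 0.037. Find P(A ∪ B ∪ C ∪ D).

0.928

P(A ∪ B ∪ C ∪ D) = 0.375 + 0.358 + 0.424 + 0.420 − 0.154 − 0.146 − 0.111 − 0.149 − 0.125 − 0.145 + 0.076 + 0.051 + 0.047 + 0.044 − 0.037 = 0.928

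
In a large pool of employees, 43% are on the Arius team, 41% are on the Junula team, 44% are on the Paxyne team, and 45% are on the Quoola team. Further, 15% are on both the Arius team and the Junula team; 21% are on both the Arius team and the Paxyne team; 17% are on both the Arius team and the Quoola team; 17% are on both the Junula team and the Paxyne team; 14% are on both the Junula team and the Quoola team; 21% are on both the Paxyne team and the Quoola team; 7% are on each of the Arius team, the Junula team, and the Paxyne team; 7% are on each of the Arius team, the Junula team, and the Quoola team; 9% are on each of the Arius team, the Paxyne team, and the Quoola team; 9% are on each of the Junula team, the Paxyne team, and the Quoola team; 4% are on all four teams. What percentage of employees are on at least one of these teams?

96%

Using inclusion–exclusion:
P(≥1) = 43 + 41 + 44 + 45 − 15 − 21 − 17 − 17 − 14 − 21 + 7 + 7 + 9 + 9 − 4 = 96%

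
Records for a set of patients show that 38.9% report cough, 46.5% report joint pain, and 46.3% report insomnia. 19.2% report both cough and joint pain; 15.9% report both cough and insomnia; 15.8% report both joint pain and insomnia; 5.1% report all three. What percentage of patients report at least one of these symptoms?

85.9%

Using inclusion–exclusion:
P(at least one) = 38.9 + 46.5 + 46.3 − 19.2 − 15.9 − 15.8 + 5.1 = 85.9%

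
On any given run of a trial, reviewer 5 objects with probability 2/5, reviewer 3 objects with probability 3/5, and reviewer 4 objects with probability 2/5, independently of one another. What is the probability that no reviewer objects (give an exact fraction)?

18/125

P(none) = (1 − 2/5) × (1 − 3/5) × (1 − 2/5) = 3/5 × 2/5 × 3/5 = 18/125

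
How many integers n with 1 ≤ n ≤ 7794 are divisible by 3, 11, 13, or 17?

3690

Apply inclusion-exclusion:
2598 + 708 + 599 + 458 − 236 − 199 − 152 − 54 − 41 − 35 + 18 + 13 + 11 + 3 − 1 = 3690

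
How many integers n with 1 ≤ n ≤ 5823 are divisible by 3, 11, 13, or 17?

Using inclusion–exclusion:
1941 + 529 + 447 + 342 − 176 − 149 − 114 − 40 − 31 − 26 + 13 + 10 + 8 + 2 − 0 = 2756

2756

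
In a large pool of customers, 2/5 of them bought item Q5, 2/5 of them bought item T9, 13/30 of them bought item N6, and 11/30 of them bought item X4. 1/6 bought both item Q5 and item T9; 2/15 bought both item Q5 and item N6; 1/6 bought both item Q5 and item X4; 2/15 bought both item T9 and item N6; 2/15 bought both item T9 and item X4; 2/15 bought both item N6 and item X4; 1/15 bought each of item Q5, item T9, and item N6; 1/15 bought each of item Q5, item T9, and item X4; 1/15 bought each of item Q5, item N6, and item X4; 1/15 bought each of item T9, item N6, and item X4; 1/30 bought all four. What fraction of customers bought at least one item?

29/30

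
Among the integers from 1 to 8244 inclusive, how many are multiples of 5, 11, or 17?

1648 + 749 + 484 − 149 − 96 − 44 + 8 = 2600

2600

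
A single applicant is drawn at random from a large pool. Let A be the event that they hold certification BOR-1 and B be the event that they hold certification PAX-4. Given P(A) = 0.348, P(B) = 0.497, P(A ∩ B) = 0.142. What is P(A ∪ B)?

0.703

Using inclusion–exclusion:
P(A ∪ B) = 0.348 + 0.497 − 0.142 = 0.703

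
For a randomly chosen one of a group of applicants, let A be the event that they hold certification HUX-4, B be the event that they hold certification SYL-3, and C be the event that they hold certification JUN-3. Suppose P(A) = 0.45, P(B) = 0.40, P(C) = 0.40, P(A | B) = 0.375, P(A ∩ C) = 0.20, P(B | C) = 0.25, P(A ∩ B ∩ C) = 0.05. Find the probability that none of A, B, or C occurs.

0.15

P(A ∩ B) = P(B)·P(A|B) = 0.40 × 0.375 = 0.15
P(B ∩ C) = P(C)·P(B|C) = 0.40 × 0.25 = 0.10
P(A ∪ B ∪ C) = 0.45 + 0.40 + 0.40 − 0.15 − 0.20 − 0.10 + 0.05 = 0.85
P(none) = 1 − 0.85 = 0.15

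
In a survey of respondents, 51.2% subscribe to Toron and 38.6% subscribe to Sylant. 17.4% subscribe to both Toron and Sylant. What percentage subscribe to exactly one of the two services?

55.0%

P(exactly one) = 51.2 + 38.6 − 2·17.4 = 55.0%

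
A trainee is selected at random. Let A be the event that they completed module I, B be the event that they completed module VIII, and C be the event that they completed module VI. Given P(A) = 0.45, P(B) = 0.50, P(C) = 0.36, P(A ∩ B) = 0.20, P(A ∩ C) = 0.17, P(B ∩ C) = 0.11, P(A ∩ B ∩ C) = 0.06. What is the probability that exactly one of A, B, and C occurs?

0.53

By inclusion–exclusion (exactly-one form):
P(exactly one) = 0.45 + 0.50 + 0.36 − 2·0.20 − 2·0.17 − 2·0.11 + 3·0.06 = 0.53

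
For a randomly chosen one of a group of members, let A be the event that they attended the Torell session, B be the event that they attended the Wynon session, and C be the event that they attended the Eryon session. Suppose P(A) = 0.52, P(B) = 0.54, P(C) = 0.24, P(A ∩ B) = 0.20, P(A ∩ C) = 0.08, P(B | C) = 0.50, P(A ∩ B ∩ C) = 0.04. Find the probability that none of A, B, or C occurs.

P(B ∩ C) = P(C)·P(B|C) = 0.24 × 0.50 = 0.12
P(A ∪ B ∪ C) = 0.52 + 0.54 + 0.24 − 0.20 − 0.08 − 0.12 + 0.04 = 0.94
P(none) = 1 − 0.94 = 0.06

0.06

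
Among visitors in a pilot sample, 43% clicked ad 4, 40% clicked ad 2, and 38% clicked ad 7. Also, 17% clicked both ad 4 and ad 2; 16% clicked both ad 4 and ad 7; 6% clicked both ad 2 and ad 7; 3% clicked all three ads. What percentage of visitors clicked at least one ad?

P(union) = 43 + 40 + 38 − 17 − 16 − 6 + 3 = 85%

85%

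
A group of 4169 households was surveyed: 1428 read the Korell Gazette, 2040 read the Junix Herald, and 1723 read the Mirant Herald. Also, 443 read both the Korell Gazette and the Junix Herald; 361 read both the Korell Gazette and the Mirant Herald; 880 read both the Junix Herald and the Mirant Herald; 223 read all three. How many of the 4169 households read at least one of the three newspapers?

3730

|at least one| = 1428 + 2040 + 1723 − 443 − 361 − 880 + 223 = 3730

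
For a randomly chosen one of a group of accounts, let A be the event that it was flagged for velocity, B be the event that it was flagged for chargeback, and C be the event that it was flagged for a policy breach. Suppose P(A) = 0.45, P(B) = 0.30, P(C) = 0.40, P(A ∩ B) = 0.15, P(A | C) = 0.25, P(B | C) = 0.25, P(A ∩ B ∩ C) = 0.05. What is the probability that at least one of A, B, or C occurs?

P(A ∩ C) = P(C)·P(A|C) = 0.40 × 0.25 = 0.10
P(B ∩ C) = P(C)·P(B|C) = 0.40 × 0.25 = 0.10
P(A ∪ B ∪ C) = 0.45 + 0.30 + 0.40 − 0.15 − 0.10 − 0.10 + 0.05 = 0.85

0.85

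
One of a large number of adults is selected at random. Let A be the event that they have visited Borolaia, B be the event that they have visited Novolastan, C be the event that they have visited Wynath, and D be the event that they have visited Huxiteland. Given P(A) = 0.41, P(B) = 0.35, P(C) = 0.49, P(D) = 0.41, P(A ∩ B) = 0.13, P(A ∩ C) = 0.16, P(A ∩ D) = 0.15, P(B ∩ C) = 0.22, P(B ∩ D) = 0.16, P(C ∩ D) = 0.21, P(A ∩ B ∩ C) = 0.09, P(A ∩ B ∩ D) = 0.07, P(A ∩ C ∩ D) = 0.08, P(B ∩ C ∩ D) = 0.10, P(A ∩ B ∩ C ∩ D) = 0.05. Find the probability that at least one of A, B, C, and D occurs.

0.92

P(A ∪ B ∪ C ∪ D) = 0.41 + 0.35 + 0.49 + 0.41 − 0.13 − 0.16 − 0.15 − 0.22 − 0.16 − 0.21 + 0.09 + 0.07 + 0.08 + 0.10 − 0.05 = 0.92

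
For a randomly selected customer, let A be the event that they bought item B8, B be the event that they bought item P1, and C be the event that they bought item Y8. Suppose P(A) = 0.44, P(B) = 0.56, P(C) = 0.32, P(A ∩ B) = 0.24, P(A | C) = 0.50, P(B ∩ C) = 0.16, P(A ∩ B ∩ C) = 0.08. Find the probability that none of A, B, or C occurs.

0.16

P(A ∩ C) = P(C)·P(A|C) = 0.32 × 0.50 = 0.16
Using inclusion–exclusion:
P(A ∪ B ∪ C) = 0.44 + 0.56 + 0.32 − 0.24 − 0.16 − 0.16 + 0.08 = 0.84
P(none) = 1 − 0.84 = 0.16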